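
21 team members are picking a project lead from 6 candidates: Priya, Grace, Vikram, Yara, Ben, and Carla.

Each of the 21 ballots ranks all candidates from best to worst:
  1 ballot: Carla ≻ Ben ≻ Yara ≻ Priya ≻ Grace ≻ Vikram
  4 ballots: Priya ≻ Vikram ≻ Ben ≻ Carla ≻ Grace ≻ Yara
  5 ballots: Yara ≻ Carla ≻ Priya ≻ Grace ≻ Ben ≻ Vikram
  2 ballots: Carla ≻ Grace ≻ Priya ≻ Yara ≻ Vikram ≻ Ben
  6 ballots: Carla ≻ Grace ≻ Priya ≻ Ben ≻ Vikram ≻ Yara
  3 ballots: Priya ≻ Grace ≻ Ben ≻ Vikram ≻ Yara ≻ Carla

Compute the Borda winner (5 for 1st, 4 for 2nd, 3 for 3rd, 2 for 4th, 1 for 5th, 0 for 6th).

Priya: 1×2 + 4×5 + 5×3 + 2×3 + 6×3 + 3×5 = 76
Grace: 1×1 + 4×1 + 5×2 + 2×4 + 6×4 + 3×4 = 59
Vikram: 1×0 + 4×4 + 5×0 + 2×1 + 6×1 + 3×2 = 30
Yara: 1×3 + 4×0 + 5×5 + 2×2 + 6×0 + 3×1 = 35
Ben: 1×4 + 4×3 + 5×1 + 2×0 + 6×2 + 3×3 = 42
Carla: 1×5 + 4×2 + 5×4 + 2×5 + 6×5 + 3×0 = 73

Priya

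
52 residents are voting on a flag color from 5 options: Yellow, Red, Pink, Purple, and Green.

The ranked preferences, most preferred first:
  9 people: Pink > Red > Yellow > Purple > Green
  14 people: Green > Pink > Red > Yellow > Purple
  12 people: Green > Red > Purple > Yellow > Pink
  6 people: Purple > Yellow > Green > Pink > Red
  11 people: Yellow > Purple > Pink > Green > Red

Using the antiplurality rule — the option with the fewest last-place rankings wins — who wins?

Last-place votes: Yellow 0, Red 17, Pink 12, Purple 14, Green 9.

Yellow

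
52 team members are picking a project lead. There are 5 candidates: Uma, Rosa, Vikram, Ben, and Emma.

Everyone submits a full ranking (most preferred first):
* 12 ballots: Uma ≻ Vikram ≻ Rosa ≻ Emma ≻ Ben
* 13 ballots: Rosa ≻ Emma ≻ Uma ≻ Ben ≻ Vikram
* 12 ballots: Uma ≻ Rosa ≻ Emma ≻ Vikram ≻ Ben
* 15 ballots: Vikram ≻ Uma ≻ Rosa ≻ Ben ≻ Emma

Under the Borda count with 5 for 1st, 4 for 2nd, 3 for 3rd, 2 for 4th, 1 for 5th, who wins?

Uma

Uma: 12×5 + 13×3 + 12×5 + 15×4 = 219
Rosa: 12×3 + 13×5 + 12×4 + 15×3 = 194
Vikram: 12×4 + 13×1 + 12×2 + 15×5 = 160
Ben: 12×1 + 13×2 + 12×1 + 15×2 = 80
Emma: 12×2 + 13×4 + 12×3 + 15×1 = 127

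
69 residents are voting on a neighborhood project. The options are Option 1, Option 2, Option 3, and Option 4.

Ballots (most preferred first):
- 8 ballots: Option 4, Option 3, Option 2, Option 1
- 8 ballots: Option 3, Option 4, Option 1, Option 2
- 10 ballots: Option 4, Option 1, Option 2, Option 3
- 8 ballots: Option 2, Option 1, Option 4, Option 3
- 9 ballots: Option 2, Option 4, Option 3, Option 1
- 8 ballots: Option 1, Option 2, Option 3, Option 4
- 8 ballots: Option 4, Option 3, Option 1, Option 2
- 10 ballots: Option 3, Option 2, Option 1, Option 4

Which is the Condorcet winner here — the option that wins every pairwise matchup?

Option 2

Option 2 vs Option 1: 35–34
Option 2 vs Option 3: 35–34
Option 2 vs Option 4: 35–34
Option 2 beats every other option.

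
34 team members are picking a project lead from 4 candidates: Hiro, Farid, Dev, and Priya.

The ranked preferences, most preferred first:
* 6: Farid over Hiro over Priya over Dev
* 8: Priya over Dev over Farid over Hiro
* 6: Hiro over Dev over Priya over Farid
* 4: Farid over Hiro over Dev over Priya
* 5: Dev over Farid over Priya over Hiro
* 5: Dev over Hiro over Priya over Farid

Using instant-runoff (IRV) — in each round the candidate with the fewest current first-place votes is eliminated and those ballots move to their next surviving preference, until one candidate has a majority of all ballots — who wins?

Dev

Round 1: Hiro 6, Farid 10, Dev 10, Priya 8. Hiro eliminated.
Round 2: Farid 10, Dev 16, Priya 8. Priya eliminated.
Round 3: Farid 10, Dev 24. Dev has a majority (≥18).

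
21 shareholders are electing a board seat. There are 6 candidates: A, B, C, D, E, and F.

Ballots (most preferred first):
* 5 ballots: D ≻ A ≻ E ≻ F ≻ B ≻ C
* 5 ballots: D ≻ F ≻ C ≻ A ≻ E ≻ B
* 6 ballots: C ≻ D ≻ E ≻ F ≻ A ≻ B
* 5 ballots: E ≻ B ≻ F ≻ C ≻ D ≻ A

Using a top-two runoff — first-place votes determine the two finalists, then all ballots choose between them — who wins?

C

Round 1 first-place votes: A 0, B 0, C 6, D 10, E 5, F 0. D and C advance.
Runoff: D is ranked above C on 10 ballots, C above D on 11.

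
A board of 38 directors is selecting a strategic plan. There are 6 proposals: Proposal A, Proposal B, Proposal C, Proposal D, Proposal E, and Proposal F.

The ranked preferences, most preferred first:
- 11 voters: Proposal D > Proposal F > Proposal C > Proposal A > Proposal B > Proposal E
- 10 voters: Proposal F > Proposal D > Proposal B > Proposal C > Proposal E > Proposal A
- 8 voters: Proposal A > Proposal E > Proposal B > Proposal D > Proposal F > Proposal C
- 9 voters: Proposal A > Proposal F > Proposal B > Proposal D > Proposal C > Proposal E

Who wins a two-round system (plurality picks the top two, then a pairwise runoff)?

Proposal D

Round 1 first-place votes: Proposal A 17, Proposal B 0, Proposal C 0, Proposal D 11, Proposal E 0, Proposal F 10. Proposal A and Proposal D advance.
Runoff: Proposal A is ranked above Proposal D on 17 ballots, Proposal D above Proposal A on 21.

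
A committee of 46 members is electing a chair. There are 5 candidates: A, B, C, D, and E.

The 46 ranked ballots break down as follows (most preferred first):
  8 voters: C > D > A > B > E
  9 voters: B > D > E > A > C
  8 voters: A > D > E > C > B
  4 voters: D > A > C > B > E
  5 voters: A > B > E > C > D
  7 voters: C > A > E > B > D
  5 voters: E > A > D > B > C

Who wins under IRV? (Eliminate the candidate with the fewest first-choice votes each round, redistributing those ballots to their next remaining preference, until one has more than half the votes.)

Round 1: A 13, B 9, C 15, D 4, E 5. D eliminated.
Round 2: A 17, B 9, C 15, E 5. E eliminated.
Round 3: A 22, B 9, C 15. B eliminated.
Round 4: A 31, C 15. A has a majority (≥24).

A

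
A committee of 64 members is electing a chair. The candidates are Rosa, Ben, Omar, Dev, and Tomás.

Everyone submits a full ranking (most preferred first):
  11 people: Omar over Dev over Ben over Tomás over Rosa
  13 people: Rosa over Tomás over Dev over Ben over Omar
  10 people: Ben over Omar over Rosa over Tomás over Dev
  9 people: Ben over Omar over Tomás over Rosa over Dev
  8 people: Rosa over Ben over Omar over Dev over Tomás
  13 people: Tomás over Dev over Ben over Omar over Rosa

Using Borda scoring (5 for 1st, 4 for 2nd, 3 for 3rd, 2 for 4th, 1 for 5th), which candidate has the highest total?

Ben

Rosa: 11×1 + 13×5 + 10×3 + 9×2 + 8×5 + 13×1 = 177
Ben: 11×3 + 13×2 + 10×5 + 9×5 + 8×4 + 13×3 = 225
Omar: 11×5 + 13×1 + 10×4 + 9×4 + 8×3 + 13×2 = 194
Dev: 11×4 + 13×3 + 10×1 + 9×1 + 8×2 + 13×4 = 170
Tomás: 11×2 + 13×4 + 10×2 + 9×3 + 8×1 + 13×5 = 194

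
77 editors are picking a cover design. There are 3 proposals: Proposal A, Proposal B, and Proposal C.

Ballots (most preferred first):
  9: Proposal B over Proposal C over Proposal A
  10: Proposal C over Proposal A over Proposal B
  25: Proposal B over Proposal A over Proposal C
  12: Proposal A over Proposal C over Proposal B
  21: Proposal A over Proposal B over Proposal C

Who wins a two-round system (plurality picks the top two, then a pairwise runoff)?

Proposal A

Round 1 first-place votes: Proposal A 33, Proposal B 34, Proposal C 10. Proposal B and Proposal A advance.
Runoff: Proposal B is ranked above Proposal A on 34 ballots, Proposal A above Proposal B on 43.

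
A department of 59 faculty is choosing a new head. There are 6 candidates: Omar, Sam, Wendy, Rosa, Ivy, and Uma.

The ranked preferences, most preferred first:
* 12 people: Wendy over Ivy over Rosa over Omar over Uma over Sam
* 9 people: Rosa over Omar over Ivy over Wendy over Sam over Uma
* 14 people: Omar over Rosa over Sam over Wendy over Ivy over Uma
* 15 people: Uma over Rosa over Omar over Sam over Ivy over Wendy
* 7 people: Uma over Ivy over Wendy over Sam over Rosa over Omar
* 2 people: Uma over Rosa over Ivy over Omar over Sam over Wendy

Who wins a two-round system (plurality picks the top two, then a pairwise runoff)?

Omar

Round 1 first-place votes: Omar 14, Sam 0, Wendy 12, Rosa 9, Ivy 0, Uma 24. Uma and Omar advance.
Runoff: Uma is ranked above Omar on 24 ballots, Omar above Uma on 35.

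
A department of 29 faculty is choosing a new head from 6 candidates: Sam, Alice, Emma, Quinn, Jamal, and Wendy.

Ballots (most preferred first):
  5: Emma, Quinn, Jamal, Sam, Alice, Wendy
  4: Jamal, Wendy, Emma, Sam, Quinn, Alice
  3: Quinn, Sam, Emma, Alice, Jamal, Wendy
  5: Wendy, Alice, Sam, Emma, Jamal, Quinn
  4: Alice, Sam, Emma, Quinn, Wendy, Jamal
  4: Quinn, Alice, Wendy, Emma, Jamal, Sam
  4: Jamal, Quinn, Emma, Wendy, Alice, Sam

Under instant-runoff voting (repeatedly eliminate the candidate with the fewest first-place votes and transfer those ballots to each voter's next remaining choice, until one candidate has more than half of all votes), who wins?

Emma

Round 1: Sam 0, Alice 4, Emma 5, Quinn 7, Jamal 8, Wendy 5. Sam eliminated.
Round 2: Alice 4, Emma 5, Quinn 7, Jamal 8, Wendy 5. Alice eliminated.
Round 3: Emma 9, Quinn 7, Jamal 8, Wendy 5. Wendy eliminated.
Round 4: Emma 14, Quinn 7, Jamal 8. Quinn eliminated.
Round 5: Emma 21, Jamal 8. Emma has a majority (≥15).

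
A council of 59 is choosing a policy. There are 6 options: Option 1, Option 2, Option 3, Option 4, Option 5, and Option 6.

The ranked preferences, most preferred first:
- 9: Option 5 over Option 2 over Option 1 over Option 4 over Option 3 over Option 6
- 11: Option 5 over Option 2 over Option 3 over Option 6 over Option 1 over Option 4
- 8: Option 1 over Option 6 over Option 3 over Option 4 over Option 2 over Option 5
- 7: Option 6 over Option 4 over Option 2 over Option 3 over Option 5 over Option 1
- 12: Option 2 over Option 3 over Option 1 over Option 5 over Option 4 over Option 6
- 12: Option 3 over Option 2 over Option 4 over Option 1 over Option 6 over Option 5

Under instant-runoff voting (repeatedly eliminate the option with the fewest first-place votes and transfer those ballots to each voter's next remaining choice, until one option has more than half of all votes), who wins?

Round 1: Option 1 8, Option 2 12, Option 3 12, Option 4 0, Option 5 20, Option 6 7. Option 4 eliminated.
Round 2: Option 1 8, Option 2 12, Option 3 12, Option 5 20, Option 6 7. Option 6 eliminated.
Round 3: Option 1 8, Option 2 19, Option 3 12, Option 5 20. Option 1 eliminated.
Round 4: Option 2 19, Option 3 20, Option 5 20. Option 2 eliminated.
Round 5: Option 3 39, Option 5 20. Option 3 has a majority (≥30).

Option 3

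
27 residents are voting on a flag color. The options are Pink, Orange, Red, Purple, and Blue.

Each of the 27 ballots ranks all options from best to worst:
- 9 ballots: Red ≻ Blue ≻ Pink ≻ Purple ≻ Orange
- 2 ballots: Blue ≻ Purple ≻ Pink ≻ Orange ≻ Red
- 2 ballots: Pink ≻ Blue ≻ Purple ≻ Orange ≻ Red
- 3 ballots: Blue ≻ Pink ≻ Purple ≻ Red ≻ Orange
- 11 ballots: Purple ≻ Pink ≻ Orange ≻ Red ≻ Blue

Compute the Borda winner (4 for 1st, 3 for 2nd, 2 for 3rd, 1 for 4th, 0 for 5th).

Pink: 9×2 + 2×2 + 2×4 + 3×3 + 11×3 = 72
Orange: 9×0 + 2×1 + 2×1 + 3×0 + 11×2 = 26
Red: 9×4 + 2×0 + 2×0 + 3×1 + 11×1 = 50
Purple: 9×1 + 2×3 + 2×2 + 3×2 + 11×4 = 69
Blue: 9×3 + 2×4 + 2×3 + 3×4 + 11×0 = 53

Pink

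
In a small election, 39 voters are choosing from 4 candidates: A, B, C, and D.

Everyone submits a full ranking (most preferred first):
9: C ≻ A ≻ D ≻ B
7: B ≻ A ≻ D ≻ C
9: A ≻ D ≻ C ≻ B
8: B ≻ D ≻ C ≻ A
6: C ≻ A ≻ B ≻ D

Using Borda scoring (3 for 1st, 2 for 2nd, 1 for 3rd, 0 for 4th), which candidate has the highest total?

A

A: 9×2 + 7×2 + 9×3 + 8×0 + 6×2 = 71
B: 9×0 + 7×3 + 9×0 + 8×3 + 6×1 = 51
C: 9×3 + 7×0 + 9×1 + 8×1 + 6×3 = 62
D: 9×1 + 7×1 + 9×2 + 8×2 + 6×0 = 50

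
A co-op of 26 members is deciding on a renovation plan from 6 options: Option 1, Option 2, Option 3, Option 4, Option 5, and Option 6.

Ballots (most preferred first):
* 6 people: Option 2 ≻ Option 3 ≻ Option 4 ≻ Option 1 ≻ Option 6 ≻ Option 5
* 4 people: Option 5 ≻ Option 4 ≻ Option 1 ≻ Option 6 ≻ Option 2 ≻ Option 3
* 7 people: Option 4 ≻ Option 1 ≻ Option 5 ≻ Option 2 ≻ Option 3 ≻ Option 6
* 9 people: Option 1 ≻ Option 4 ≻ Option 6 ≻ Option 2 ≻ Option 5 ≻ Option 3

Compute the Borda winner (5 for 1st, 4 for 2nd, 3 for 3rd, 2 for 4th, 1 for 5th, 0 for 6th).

Option 1: 6×2 + 4×3 + 7×4 + 9×5 = 97
Option 2: 6×5 + 4×1 + 7×2 + 9×2 = 66
Option 3: 6×4 + 4×0 + 7×1 + 9×0 = 31
Option 4: 6×3 + 4×4 + 7×5 + 9×4 = 105
Option 5: 6×0 + 4×5 + 7×3 + 9×1 = 50
Option 6: 6×1 + 4×2 + 7×0 + 9×3 = 41

Option 4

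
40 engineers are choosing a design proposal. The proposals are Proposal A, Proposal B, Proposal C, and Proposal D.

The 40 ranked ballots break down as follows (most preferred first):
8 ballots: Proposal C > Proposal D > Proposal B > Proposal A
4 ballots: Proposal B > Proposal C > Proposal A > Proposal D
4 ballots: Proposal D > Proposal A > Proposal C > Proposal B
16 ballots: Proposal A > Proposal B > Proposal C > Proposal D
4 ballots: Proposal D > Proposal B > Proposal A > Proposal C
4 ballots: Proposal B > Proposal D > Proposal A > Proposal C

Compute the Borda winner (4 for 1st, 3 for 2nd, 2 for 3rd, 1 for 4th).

Proposal A: 8×1 + 4×2 + 4×3 + 16×4 + 4×2 + 4×2 = 108
Proposal B: 8×2 + 4×4 + 4×1 + 16×3 + 4×3 + 4×4 = 112
Proposal C: 8×4 + 4×3 + 4×2 + 16×2 + 4×1 + 4×1 = 92
Proposal D: 8×3 + 4×1 + 4×4 + 16×1 + 4×4 + 4×3 = 88

Proposal B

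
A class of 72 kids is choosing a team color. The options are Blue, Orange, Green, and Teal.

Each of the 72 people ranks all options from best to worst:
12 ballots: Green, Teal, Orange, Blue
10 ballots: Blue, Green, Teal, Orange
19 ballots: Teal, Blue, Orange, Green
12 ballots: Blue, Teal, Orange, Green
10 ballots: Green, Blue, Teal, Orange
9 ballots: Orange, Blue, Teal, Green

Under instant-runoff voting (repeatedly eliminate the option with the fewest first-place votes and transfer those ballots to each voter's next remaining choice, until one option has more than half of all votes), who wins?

Round 1: Blue 22, Orange 9, Green 22, Teal 19. Orange eliminated.
Round 2: Blue 31, Green 22, Teal 19. Teal eliminated.
Round 3: Blue 50, Green 22. Blue has a majority (≥37).

Blue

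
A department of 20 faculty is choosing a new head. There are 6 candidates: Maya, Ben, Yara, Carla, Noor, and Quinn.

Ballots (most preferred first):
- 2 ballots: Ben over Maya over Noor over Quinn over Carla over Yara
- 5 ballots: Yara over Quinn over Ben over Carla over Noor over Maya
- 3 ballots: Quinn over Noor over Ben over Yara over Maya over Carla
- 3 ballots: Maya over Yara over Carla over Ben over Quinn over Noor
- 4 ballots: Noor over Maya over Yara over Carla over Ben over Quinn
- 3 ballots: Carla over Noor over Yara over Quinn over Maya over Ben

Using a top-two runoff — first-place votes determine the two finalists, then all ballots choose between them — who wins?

Noor

Round 1 first-place votes: Maya 3, Ben 2, Yara 5, Carla 3, Noor 4, Quinn 3. Yara and Noor advance.
Runoff: Yara is ranked above Noor on 8 ballots, Noor above Yara on 12.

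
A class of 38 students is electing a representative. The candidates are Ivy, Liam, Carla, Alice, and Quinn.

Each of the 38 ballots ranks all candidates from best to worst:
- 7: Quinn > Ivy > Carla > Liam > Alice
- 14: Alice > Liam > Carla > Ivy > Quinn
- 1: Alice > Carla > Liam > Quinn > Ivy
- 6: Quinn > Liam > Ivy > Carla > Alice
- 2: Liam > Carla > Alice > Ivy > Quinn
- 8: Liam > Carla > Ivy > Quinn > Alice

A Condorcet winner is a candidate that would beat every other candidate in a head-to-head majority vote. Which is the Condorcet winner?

Liam

Liam vs Ivy: 31–7
Liam vs Carla: 30–8
Liam vs Alice: 23–15
Liam vs Quinn: 25–13
Liam beats every other candidate.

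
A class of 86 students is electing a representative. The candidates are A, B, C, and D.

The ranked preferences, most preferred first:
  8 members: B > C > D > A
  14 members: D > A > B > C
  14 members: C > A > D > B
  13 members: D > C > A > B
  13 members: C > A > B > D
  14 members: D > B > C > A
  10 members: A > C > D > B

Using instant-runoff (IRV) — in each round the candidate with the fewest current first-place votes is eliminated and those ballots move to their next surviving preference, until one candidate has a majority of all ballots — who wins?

C

Round 1: A 10, B 8, C 27, D 41. B eliminated.
Round 2: A 10, C 35, D 41. A eliminated.
Round 3: C 45, D 41. C has a majority (≥44).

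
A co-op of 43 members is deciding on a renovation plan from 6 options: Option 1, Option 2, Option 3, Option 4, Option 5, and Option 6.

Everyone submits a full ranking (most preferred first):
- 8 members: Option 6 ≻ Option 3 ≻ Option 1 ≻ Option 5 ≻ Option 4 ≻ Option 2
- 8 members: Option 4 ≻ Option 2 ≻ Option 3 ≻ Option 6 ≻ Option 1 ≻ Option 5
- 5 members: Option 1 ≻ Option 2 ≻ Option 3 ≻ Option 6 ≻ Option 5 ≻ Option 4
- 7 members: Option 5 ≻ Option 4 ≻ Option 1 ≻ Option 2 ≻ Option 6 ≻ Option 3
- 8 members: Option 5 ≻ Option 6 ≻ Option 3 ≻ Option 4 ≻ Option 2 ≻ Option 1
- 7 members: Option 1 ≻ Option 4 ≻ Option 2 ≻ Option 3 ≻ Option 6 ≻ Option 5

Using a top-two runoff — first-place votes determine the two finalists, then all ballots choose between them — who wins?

Option 1

Round 1 first-place votes: Option 1 12, Option 2 0, Option 3 0, Option 4 8, Option 5 15, Option 6 8. Option 5 and Option 1 advance.
Runoff: Option 5 is ranked above Option 1 on 15 ballots, Option 1 above Option 5 on 28.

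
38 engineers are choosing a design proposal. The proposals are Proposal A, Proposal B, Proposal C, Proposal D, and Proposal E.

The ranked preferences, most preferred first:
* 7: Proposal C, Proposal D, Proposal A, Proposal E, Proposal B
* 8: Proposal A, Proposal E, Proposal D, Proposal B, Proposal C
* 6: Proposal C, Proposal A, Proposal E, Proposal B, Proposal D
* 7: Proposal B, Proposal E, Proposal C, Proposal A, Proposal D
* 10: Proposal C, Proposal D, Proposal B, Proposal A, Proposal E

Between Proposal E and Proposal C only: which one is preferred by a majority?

Proposal E is ranked above Proposal C on 15 ballots; Proposal C above Proposal E on 23.

Proposal C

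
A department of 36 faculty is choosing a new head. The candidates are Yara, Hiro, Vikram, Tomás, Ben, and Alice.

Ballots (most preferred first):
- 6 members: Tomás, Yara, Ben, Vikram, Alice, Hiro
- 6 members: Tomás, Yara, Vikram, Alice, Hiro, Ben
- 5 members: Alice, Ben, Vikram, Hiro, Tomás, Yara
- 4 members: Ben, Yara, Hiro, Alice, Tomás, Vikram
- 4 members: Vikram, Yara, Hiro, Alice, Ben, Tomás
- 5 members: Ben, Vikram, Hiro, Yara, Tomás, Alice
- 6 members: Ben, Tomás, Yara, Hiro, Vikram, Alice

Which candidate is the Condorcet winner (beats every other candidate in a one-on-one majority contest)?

Ben

Ben vs Yara: 20–16
Ben vs Hiro: 26–10
Ben vs Vikram: 26–10
Ben vs Tomás: 24–12
Ben vs Alice: 21–15
Ben beats every other candidate.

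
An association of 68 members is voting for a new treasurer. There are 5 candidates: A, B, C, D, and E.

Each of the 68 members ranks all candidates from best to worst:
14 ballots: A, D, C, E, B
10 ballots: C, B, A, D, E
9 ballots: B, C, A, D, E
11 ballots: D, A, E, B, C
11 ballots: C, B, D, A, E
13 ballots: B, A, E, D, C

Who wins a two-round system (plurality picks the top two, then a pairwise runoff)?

Round 1 first-place votes: A 14, B 22, C 21, D 11, E 0. B and C advance.
Runoff: B is ranked above C on 33 ballots, C above B on 35.

C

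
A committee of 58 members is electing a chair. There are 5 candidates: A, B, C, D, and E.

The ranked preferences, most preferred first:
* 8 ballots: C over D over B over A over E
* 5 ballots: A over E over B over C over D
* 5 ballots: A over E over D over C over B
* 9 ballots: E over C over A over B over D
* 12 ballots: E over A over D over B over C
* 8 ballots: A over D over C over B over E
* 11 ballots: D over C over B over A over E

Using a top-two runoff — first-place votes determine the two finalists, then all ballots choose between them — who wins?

A

Round 1 first-place votes: A 18, B 0, C 8, D 11, E 21. E and A advance.
Runoff: E is ranked above A on 21 ballots, A above E on 37.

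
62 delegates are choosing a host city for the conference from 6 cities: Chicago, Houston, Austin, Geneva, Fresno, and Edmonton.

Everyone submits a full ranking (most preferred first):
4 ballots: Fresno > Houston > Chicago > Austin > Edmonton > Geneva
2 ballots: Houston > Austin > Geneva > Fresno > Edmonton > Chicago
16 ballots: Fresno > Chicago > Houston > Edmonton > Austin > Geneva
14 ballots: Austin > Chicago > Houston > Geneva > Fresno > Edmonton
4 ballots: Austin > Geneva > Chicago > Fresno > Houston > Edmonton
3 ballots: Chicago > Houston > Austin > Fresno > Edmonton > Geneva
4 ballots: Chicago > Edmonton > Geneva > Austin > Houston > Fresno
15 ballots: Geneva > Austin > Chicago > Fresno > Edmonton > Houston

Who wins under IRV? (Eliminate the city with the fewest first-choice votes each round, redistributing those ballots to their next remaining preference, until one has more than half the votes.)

Austin

Round 1: Chicago 7, Houston 2, Austin 18, Geneva 15, Fresno 20, Edmonton 0. Edmonton eliminated.
Round 2: Chicago 7, Houston 2, Austin 18, Geneva 15, Fresno 20. Houston eliminated.
Round 3: Chicago 7, Austin 20, Geneva 15, Fresno 20. Chicago eliminated.
Round 4: Austin 23, Geneva 19, Fresno 20. Geneva eliminated.
Round 5: Austin 42, Fresno 20. Austin has a majority (≥32).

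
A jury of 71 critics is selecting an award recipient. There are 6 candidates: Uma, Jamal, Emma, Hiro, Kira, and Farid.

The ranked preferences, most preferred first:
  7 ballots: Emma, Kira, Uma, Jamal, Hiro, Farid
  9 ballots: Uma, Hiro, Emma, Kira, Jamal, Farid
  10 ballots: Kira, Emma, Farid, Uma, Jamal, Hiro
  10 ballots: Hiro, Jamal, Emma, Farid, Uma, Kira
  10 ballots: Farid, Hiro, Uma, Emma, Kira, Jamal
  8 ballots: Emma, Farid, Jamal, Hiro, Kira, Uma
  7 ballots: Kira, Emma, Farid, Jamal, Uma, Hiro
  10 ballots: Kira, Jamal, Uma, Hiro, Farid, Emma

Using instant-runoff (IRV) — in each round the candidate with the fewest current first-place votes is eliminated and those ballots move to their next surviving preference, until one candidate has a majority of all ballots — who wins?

Round 1: Uma 9, Jamal 0, Emma 15, Hiro 10, Kira 27, Farid 10. Jamal eliminated.
Round 2: Uma 9, Emma 15, Hiro 10, Kira 27, Farid 10. Uma eliminated.
Round 3: Emma 15, Hiro 19, Kira 27, Farid 10. Farid eliminated.
Round 4: Emma 15, Hiro 29, Kira 27. Emma eliminated.
Round 5: Hiro 37, Kira 34. Hiro has a majority (≥36).

Hiro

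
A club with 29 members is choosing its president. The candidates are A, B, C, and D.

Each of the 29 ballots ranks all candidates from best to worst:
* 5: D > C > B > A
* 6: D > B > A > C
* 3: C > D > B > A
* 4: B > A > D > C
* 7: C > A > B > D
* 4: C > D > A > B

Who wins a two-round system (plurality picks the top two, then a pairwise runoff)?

D

Round 1 first-place votes: A 0, B 4, C 14, D 11. C and D advance.
Runoff: C is ranked above D on 14 ballots, D above C on 15.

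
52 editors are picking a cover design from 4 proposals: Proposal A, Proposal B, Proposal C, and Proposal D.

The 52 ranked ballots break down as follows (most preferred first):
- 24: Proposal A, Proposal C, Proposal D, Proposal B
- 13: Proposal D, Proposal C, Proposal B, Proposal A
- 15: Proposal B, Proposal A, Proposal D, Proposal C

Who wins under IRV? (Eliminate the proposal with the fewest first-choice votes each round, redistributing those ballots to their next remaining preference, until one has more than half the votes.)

Proposal B

Round 1: Proposal A 24, Proposal B 15, Proposal C 0, Proposal D 13. Proposal C eliminated.
Round 2: Proposal A 24, Proposal B 15, Proposal D 13. Proposal D eliminated.
Round 3: Proposal A 24, Proposal B 28. Proposal B has a majority (≥27).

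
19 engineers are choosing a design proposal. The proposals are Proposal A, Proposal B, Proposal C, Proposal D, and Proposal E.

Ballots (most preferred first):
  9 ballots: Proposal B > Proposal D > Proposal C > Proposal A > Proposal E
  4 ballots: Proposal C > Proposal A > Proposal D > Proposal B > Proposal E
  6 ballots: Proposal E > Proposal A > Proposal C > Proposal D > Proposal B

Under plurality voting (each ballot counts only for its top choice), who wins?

Proposal B

First-place votes: Proposal A 0, Proposal B 9, Proposal C 4, Proposal D 0, Proposal E 6.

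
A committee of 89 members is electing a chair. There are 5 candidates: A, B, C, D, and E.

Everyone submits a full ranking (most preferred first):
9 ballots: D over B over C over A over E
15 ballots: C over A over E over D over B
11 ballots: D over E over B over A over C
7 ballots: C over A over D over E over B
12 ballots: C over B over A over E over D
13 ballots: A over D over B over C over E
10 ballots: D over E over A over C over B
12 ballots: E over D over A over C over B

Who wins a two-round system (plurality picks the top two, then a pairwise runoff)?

D

Round 1 first-place votes: A 13, B 0, C 34, D 30, E 12. C and D advance.
Runoff: C is ranked above D on 34 ballots, D above C on 55.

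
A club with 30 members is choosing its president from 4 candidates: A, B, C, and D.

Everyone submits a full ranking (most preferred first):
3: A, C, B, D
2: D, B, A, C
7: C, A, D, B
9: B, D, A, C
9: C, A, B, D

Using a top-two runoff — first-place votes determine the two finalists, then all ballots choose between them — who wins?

C

Round 1 first-place votes: A 3, B 9, C 16, D 2. C and B advance.
Runoff: C is ranked above B on 19 ballots, B above C on 11.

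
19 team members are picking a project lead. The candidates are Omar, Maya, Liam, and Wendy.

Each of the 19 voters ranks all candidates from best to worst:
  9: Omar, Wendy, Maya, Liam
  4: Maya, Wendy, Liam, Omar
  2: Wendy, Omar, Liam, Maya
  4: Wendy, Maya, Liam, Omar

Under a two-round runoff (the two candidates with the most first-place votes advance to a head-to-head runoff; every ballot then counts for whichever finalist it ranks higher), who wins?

Round 1 first-place votes: Omar 9, Maya 4, Liam 0, Wendy 6. Omar and Wendy advance.
Runoff: Omar is ranked above Wendy on 9 ballots, Wendy above Omar on 10.

Wendy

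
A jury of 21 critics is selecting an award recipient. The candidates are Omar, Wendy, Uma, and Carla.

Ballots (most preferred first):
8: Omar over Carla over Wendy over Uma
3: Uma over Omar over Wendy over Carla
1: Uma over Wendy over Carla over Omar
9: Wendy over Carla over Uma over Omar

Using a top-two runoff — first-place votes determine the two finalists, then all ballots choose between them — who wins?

Round 1 first-place votes: Omar 8, Wendy 9, Uma 4, Carla 0. Wendy and Omar advance.
Runoff: Wendy is ranked above Omar on 10 ballots, Omar above Wendy on 11.

Omar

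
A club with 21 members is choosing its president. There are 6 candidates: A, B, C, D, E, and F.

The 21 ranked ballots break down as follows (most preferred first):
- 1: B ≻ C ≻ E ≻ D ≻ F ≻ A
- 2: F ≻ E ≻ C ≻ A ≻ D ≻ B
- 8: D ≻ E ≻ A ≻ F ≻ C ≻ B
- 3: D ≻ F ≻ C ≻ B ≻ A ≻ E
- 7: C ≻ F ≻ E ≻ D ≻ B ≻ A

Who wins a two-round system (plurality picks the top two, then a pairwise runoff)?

Round 1 first-place votes: A 0, B 1, C 7, D 11, E 0, F 2. D and C advance.
Runoff: D is ranked above C on 11 ballots, C above D on 10.

D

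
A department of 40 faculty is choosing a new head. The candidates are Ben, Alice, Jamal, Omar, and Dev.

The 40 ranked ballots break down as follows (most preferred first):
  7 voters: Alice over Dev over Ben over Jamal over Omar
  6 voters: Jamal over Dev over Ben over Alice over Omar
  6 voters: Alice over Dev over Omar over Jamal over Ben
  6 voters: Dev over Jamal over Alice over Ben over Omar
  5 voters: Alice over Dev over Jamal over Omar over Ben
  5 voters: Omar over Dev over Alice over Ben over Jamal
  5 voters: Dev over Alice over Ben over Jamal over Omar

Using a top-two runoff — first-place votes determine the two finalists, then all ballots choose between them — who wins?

Dev

Round 1 first-place votes: Ben 0, Alice 18, Jamal 6, Omar 5, Dev 11. Alice and Dev advance.
Runoff: Alice is ranked above Dev on 18 ballots, Dev above Alice on 22.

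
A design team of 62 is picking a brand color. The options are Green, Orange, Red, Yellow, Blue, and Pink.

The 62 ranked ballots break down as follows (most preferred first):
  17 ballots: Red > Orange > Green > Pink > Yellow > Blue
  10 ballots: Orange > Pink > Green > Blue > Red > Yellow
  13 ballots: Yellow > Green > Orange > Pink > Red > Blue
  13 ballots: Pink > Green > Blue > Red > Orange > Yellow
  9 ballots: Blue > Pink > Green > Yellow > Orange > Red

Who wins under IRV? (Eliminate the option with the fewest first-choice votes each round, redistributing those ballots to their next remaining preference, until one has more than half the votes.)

Pink

Round 1: Green 0, Orange 10, Red 17, Yellow 13, Blue 9, Pink 13. Green eliminated.
Round 2: Orange 10, Red 17, Yellow 13, Blue 9, Pink 13. Blue eliminated.
Round 3: Orange 10, Red 17, Yellow 13, Pink 22. Orange eliminated.
Round 4: Red 17, Yellow 13, Pink 32. Pink has a majority (≥32).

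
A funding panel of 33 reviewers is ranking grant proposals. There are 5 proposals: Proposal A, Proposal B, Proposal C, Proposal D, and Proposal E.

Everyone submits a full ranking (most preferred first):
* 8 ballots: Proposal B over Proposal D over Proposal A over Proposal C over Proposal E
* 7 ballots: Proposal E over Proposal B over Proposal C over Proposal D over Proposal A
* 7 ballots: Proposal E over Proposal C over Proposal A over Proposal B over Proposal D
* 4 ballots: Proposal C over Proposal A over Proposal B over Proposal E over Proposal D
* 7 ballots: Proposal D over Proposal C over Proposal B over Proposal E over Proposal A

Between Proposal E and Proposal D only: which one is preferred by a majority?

Proposal E is ranked above Proposal D on 18 ballots; Proposal D above Proposal E on 15.

Proposal E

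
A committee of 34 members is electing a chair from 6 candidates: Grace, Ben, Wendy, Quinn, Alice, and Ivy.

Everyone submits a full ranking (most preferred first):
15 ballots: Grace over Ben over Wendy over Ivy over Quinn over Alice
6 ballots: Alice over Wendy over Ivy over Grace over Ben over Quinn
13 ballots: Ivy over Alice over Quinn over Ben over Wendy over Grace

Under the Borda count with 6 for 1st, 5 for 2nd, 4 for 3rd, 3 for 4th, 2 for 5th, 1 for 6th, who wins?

Ivy

Grace: 15×6 + 6×3 + 13×1 = 121
Ben: 15×5 + 6×2 + 13×3 = 126
Wendy: 15×4 + 6×5 + 13×2 = 116
Quinn: 15×2 + 6×1 + 13×4 = 88
Alice: 15×1 + 6×6 + 13×5 = 116
Ivy: 15×3 + 6×4 + 13×6 = 147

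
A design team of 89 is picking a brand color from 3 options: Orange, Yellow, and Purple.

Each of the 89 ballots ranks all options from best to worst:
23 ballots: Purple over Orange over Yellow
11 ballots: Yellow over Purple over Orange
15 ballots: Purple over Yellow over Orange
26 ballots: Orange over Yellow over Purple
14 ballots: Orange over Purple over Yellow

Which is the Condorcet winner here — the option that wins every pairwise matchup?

Purple

Purple vs Orange: 49–40
Purple vs Yellow: 52–37
Purple beats every other option.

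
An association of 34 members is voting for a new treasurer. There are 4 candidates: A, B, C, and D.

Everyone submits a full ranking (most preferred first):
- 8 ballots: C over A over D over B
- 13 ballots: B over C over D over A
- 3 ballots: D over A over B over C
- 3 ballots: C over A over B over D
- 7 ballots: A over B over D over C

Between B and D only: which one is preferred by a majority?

B

B is ranked above D on 23 ballots; D above B on 11.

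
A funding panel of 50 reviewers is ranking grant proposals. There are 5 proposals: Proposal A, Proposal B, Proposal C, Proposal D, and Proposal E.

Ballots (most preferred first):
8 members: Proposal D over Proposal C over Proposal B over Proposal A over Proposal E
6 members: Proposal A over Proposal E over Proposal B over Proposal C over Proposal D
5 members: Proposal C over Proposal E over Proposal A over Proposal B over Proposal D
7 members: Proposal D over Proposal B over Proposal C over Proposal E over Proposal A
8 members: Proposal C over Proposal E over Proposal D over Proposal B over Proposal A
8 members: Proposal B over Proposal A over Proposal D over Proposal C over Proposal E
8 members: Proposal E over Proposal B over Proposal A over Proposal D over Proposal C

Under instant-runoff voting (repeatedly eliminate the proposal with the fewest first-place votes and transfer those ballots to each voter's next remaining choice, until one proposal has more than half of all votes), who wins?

Proposal E

Round 1: Proposal A 6, Proposal B 8, Proposal C 13, Proposal D 15, Proposal E 8. Proposal A eliminated.
Round 2: Proposal B 8, Proposal C 13, Proposal D 15, Proposal E 14. Proposal B eliminated.
Round 3: Proposal C 13, Proposal D 23, Proposal E 14. Proposal C eliminated.
Round 4: Proposal D 23, Proposal E 27. Proposal E has a majority (≥26).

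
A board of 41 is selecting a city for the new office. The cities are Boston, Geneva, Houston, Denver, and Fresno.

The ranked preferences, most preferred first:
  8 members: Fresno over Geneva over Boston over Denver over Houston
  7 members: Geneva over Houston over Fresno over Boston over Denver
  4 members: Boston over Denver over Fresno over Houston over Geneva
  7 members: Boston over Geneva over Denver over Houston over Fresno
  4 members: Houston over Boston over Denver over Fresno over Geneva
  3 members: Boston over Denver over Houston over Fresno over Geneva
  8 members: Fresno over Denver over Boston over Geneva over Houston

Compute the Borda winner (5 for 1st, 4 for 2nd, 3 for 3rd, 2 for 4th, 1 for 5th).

Boston

Boston: 8×3 + 7×2 + 4×5 + 7×5 + 4×4 + 3×5 + 8×3 = 148
Geneva: 8×4 + 7×5 + 4×1 + 7×4 + 4×1 + 3×1 + 8×2 = 122
Houston: 8×1 + 7×4 + 4×2 + 7×2 + 4×5 + 3×3 + 8×1 = 95
Denver: 8×2 + 7×1 + 4×4 + 7×3 + 4×3 + 3×4 + 8×4 = 116
Fresno: 8×5 + 7×3 + 4×3 + 7×1 + 4×2 + 3×2 + 8×5 = 134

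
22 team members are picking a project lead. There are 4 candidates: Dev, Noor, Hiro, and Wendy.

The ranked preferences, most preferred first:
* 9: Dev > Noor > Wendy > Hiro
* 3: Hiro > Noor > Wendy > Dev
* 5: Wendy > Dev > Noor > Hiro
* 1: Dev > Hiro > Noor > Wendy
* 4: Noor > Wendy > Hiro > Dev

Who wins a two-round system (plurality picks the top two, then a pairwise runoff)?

Wendy

Round 1 first-place votes: Dev 10, Noor 4, Hiro 3, Wendy 5. Dev and Wendy advance.
Runoff: Dev is ranked above Wendy on 10 ballots, Wendy above Dev on 12.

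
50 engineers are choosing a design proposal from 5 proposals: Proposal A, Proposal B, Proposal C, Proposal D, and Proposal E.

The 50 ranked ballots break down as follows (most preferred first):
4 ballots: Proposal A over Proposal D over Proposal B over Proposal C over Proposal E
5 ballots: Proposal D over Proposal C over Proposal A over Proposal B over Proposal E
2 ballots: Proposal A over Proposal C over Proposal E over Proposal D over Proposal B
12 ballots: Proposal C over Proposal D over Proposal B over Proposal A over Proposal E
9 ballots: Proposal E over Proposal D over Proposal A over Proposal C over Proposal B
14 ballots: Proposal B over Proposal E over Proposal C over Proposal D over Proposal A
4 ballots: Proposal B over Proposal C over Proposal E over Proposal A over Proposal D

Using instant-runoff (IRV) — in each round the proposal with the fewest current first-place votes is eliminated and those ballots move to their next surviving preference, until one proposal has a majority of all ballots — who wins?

Round 1: Proposal A 6, Proposal B 18, Proposal C 12, Proposal D 5, Proposal E 9. Proposal D eliminated.
Round 2: Proposal A 6, Proposal B 18, Proposal C 17, Proposal E 9. Proposal A eliminated.
Round 3: Proposal B 22, Proposal C 19, Proposal E 9. Proposal E eliminated.
Round 4: Proposal B 22, Proposal C 28. Proposal C has a majority (≥26).

Proposal C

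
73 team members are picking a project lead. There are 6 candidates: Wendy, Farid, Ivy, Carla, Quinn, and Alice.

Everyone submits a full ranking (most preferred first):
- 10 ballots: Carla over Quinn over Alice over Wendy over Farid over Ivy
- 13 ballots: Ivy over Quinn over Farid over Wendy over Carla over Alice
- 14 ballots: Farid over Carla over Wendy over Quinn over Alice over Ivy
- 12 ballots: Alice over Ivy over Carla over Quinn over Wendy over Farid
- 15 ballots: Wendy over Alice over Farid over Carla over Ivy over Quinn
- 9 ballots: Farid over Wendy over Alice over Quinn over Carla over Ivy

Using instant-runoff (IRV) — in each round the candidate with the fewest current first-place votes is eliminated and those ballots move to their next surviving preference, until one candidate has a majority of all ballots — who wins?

Alice

Round 1: Wendy 15, Farid 23, Ivy 13, Carla 10, Quinn 0, Alice 12. Quinn eliminated.
Round 2: Wendy 15, Farid 23, Ivy 13, Carla 10, Alice 12. Carla eliminated.
Round 3: Wendy 15, Farid 23, Ivy 13, Alice 22. Ivy eliminated.
Round 4: Wendy 15, Farid 36, Alice 22. Wendy eliminated.
Round 5: Farid 36, Alice 37. Alice has a majority (≥37).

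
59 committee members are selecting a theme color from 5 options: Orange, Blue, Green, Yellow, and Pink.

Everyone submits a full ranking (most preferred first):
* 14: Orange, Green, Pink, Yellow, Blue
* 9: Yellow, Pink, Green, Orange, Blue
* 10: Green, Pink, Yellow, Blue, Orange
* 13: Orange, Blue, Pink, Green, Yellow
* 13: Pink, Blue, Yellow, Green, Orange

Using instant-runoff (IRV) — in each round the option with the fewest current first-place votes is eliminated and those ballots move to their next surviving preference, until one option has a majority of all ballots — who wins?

Pink

Round 1: Orange 27, Blue 0, Green 10, Yellow 9, Pink 13. Blue eliminated.
Round 2: Orange 27, Green 10, Yellow 9, Pink 13. Yellow eliminated.
Round 3: Orange 27, Green 10, Pink 22. Green eliminated.
Round 4: Orange 27, Pink 32. Pink has a majority (≥30).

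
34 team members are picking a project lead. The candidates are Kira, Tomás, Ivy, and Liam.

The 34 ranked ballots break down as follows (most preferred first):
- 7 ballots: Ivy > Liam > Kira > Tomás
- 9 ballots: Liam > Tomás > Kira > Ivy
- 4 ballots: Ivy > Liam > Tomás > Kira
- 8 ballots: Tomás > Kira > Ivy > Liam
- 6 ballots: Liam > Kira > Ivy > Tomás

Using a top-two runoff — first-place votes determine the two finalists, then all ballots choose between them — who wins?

Round 1 first-place votes: Kira 0, Tomás 8, Ivy 11, Liam 15. Liam and Ivy advance.
Runoff: Liam is ranked above Ivy on 15 ballots, Ivy above Liam on 19.

Ivy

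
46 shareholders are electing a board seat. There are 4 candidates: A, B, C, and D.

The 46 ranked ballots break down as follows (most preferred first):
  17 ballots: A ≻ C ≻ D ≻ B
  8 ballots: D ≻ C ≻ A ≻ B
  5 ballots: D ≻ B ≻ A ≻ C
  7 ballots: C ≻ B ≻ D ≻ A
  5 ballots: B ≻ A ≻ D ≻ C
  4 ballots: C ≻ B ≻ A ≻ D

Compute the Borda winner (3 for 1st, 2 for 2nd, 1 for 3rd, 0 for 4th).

C

A: 17×3 + 8×1 + 5×1 + 7×0 + 5×2 + 4×1 = 78
B: 17×0 + 8×0 + 5×2 + 7×2 + 5×3 + 4×2 = 47
C: 17×2 + 8×2 + 5×0 + 7×3 + 5×0 + 4×3 = 83
D: 17×1 + 8×3 + 5×3 + 7×1 + 5×1 + 4×0 = 68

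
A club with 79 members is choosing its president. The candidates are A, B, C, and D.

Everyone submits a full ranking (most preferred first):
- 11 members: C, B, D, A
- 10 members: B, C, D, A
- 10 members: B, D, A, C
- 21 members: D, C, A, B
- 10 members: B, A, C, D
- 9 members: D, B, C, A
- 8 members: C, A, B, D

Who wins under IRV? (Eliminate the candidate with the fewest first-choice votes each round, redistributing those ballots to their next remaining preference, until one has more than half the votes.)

B

Round 1: A 0, B 30, C 19, D 30. A eliminated.
Round 2: B 30, C 19, D 30. C eliminated.
Round 3: B 49, D 30. B has a majority (≥40).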